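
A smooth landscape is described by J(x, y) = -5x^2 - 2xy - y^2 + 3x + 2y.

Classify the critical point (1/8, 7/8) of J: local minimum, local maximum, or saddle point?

local maximum

The Hessian of J is constant: H = [[-10, -2], [-2, -2]].
det(H) = (-10)·(-2) − (-2)² = 16.
det(H) > 0 and tr(H) = -12 < 0, so H is negative definite and the point is a local maximum.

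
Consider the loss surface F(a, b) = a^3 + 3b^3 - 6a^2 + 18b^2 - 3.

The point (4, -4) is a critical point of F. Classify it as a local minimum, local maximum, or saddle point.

The mixed partial ∂²F/∂a∂b is 0, so the Hessian at any point is diag(F_aa, F_bb) = diag(6(a - 2), 18(b + 2)).
At (4, -4): H = diag(12, -36).
The eigenvalues have opposite signs, so H is indefinite: a saddle point.

saddle point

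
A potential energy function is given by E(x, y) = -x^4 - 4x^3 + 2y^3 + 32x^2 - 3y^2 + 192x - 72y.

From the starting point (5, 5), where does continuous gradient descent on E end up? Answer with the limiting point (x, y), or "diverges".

E is separable, so gradient descent decouples: x follows -∂E/∂x, y follows -∂E/∂y.
∂E/∂x = -4(x - 4)(x + 3)(x + 4); at x=5 this is -288, so x increases.
∂E/∂y = 6(y - 4)(y + 3); at y=5 this is 48, so y decreases.
The x-coordinate has no critical point in that direction and runs off to infinity.

diverges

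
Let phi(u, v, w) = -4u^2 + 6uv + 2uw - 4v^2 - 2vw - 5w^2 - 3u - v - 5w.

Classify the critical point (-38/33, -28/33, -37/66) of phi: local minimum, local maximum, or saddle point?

local maximum

The Hessian is constant: H = [[-8, 6, 2], [6, -8, -2], [2, -2, -10]].
Leading principal minors: Δ₁ = -8, Δ₂ = 28, Δ₃ = -264.
The minors alternate sign starting negative (−, +, −), so H is negative definite: a local maximum.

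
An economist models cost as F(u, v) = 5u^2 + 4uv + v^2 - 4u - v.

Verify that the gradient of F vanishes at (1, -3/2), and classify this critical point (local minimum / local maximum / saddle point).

∇F = (10u + 4v - 4, 4u + 2v - 1); substituting (1, -3/2) gives ∇F = (0, 0), so (1, -3/2) is indeed a critical point.
The Hessian of F is constant: H = [[10, 4], [4, 2]].
det(H) = 10·2 − 4² = 4.
det(H) > 0 and tr(H) = 12 > 0, so H is positive definite and the point is a local minimum.

local minimum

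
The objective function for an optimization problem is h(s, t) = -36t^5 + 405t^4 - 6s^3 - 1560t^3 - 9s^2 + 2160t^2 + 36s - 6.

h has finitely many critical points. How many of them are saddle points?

4

h separates as a function of s plus a function of t, so ∇h=0 decouples.
∂h/∂s = -18(s - 1)(s + 2) = 0 at s ∈ {-2, 1}; ∂h/∂t = -180t(t - 4)(t - 3)(t - 2) = 0 at t ∈ {0, 2, 3, 4}.
The Hessian is diagonal: diag(h_ss, h_tt). Second derivatives: h_ss(-2)=54, h_ss(1)=-54; h_tt(0)=4320, h_tt(2)=-720, h_tt(3)=540, h_tt(4)=-1440.
Saddle points occur where the two diagonal entries have opposite signs: (-2, 2), (-2, 4), (1, 0), (1, 3). Count: 4.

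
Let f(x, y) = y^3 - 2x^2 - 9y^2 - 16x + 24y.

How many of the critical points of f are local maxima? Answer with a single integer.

f separates as a function of x plus a function of y, so ∇f=0 decouples.
∂f/∂x = -4(x + 4) = 0 at x ∈ {-4}; ∂f/∂y = 3(y - 4)(y - 2) = 0 at y ∈ {2, 4}.
The Hessian is diagonal: diag(f_xx, f_yy). Second derivatives: f_xx(-4)=-4; f_yy(2)=-6, f_yy(4)=6.
Local maxima occur where both diagonal entries negative: (-4, 2). Count: 1.

1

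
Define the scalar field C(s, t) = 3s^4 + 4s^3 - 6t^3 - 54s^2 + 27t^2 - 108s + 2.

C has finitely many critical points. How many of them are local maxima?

1

C separates as a function of s plus a function of t, so ∇C=0 decouples.
∂C/∂s = 12(s - 3)(s + 1)(s + 3) = 0 at s ∈ {-3, -1, 3}; ∂C/∂t = -18t(t - 3) = 0 at t ∈ {0, 3}.
The Hessian is diagonal: diag(C_ss, C_tt). Second derivatives: C_ss(-3)=144, C_ss(-1)=-96, C_ss(3)=288; C_tt(0)=54, C_tt(3)=-54.
Local maxima occur where both diagonal entries negative: (-1, 3). Count: 1.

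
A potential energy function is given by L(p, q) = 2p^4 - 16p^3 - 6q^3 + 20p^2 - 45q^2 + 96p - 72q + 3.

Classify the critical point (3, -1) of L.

local maximum

The mixed partial ∂²L/∂p∂q is 0, so the Hessian at any point is diag(L_pp, L_qq) = diag(8(3p^2 - 12p + 5), -18(2q + 5)).
At (3, -1): H = diag(-32, -54).
Both eigenvalues are negative, so H is negative definite: a local maximum.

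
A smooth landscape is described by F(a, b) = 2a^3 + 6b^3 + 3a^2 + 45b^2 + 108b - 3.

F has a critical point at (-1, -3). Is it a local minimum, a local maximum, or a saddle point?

local maximum

The mixed partial ∂²F/∂a∂b is 0, so the Hessian at any point is diag(F_aa, F_bb) = diag(6(2a + 1), 18(2b + 5)).
At (-1, -3): H = diag(-6, -18).
Both eigenvalues are negative, so H is negative definite: a local maximum.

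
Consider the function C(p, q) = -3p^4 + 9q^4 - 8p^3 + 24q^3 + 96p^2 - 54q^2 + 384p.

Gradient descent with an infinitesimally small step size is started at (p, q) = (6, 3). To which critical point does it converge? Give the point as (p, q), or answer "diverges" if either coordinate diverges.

C is separable, so gradient descent decouples: p follows -∂C/∂p, q follows -∂C/∂q.
∂C/∂p = -12(p - 4)(p + 2)(p + 4); at p=6 this is -1920, so p increases.
∂C/∂q = 36q(q - 1)(q + 3); at q=3 this is 1296, so q decreases.
The p-coordinate has no critical point in that direction and runs off to infinity.

diverges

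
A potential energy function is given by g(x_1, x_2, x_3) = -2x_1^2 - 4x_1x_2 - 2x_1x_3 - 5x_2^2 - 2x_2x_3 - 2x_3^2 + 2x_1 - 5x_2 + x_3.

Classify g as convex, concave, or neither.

g is quadratic, so its Hessian is the constant matrix H = [[-4, -4, -2], [-4, -10, -2], [-2, -2, -4]].
Leading principal minors: -4, 24, -72.
Signs alternate −, +, − ⇒ H ≺ 0 ⇒ concave.

concave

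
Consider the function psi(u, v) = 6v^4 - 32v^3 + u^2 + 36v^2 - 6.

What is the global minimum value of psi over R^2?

-60

psi(u,v) separates as P(u) + Q(v) − 6, so its minimum is min P + min Q − 6.
P'(u) = 2u vanishes at u ∈ {0}; Q'(v) = 24v(v - 3)(v - 1) vanishes at v ∈ {0, 1, 3}.
Local minima of P (where P''>0): P(0)=0. Local minima of Q: Q(0)=0, Q(3)=-54.
So the global minimum of psi is P(0) + Q(3) − 6 = 0 − 54 − 6 = -60, attained at (0, 3).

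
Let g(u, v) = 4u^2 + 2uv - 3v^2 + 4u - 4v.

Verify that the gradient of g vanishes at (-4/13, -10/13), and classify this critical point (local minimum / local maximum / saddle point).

saddle point

∇g = (8u + 2v + 4, 2u - 6v - 4); substituting (-4/13, -10/13) gives ∇g = (0, 0), so (-4/13, -10/13) is indeed a critical point.
The Hessian of g is constant: H = [[8, 2], [2, -6]].
det(H) = 8·(-6) − 2² = -52.
Since det(H) < 0, H is indefinite and the critical point is a saddle point.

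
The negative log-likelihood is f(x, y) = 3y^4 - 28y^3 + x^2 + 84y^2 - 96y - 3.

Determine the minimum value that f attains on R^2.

f(x,y) separates as P(x) + Q(y) − 3, so its minimum is min P + min Q − 3.
P'(x) = 2x vanishes at x ∈ {0}; Q'(y) = 12(y - 4)(y - 2)(y - 1) vanishes at y ∈ {1, 2, 4}.
Local minima of P (where P''>0): P(0)=0. Local minima of Q: Q(1)=-37, Q(4)=-64.
So the global minimum of f is P(0) + Q(4) − 3 = 0 − 64 − 3 = -67, attained at (0, 4).

-67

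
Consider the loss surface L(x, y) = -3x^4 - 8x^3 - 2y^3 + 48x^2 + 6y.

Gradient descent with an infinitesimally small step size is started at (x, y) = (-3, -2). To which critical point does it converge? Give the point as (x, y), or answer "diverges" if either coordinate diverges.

L is separable, so gradient descent decouples: x follows -∂L/∂x, y follows -∂L/∂y.
∂L/∂x = -12x(x - 2)(x + 4); at x=-3 this is -180, so x increases.
∂L/∂y = -6(y - 1)(y + 1); at y=-2 this is -18, so y increases.
x converges to its nearest critical value 0 (a local min of the x-part); y converges to -1. The iterate converges to (0, -1).

(0, -1)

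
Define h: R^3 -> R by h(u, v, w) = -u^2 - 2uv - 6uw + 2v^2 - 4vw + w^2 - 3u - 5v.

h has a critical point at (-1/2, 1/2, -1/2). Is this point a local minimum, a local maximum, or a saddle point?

The Hessian is constant: H = [[-2, -2, -6], [-2, 4, -4], [-6, -4, 2]].
Leading principal minors: Δ₁ = -2, Δ₂ = -12, Δ₃ = -232.
The minors fit neither the all-positive nor the alternating-sign pattern, so H is indefinite: a saddle point.

saddle point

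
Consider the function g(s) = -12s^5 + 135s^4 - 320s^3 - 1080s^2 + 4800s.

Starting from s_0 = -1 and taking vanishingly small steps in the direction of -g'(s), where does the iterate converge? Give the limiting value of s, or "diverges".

-2

g'(s) = -60(s - 5)(s - 4)(s - 2)(s + 2), so g'(-1) = 5400.
Gradient descent moves in the -g' direction, i.e. s is decreasing.
The nearest critical point in that direction is s = -2, where g'' = 10080 > 0 (a local minimum). The iterate converges there.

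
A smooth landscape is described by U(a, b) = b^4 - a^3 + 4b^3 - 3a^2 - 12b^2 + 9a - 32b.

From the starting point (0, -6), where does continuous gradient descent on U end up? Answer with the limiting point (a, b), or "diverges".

U is separable, so gradient descent decouples: a follows -∂U/∂a, b follows -∂U/∂b.
∂U/∂a = -3(a - 1)(a + 3); at a=0 this is 9, so a decreases.
∂U/∂b = 4(b - 2)(b + 1)(b + 4); at b=-6 this is -320, so b increases.
a converges to its nearest critical value -3 (a local min of the a-part); b converges to -4. The iterate converges to (-3, -4).

(-3, -4)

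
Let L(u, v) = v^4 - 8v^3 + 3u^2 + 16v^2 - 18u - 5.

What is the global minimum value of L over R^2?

L(u,v) separates as P(u) + Q(v) − 5, so its minimum is min P + min Q − 5.
P'(u) = 6u - 18 vanishes at u ∈ {3}; Q'(v) = 4v(v - 4)(v - 2) vanishes at v ∈ {0, 2, 4}.
Local minima of P (where P''>0): P(3)=-27. Local minima of Q: Q(0)=0, Q(4)=0.
So the global minimum of L is P(3) + Q(0) − 5 = -27 + 0 − 5 = -32, attained at (3, 0).

-32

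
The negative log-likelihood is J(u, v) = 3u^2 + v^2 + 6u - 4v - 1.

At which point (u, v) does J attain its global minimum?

J(u,v) separates as P(u) + Q(v) − 1, so its minimum is min P + min Q − 1.
P'(u) = 6u + 6 vanishes at u ∈ {-1}; Q'(v) = 2v - 4 vanishes at v ∈ {2}.
Local minima of P (where P''>0): P(-1)=-3. Local minima of Q: Q(2)=-4.
So the global minimum of J is P(-1) + Q(2) − 1 = -3 − 4 − 1 = -8, attained at (-1, 2).

(-1, 2)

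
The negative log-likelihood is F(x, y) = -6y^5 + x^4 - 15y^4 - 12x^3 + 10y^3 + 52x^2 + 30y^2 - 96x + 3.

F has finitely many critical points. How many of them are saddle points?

6

F separates as a function of x plus a function of y, so ∇F=0 decouples.
∂F/∂x = 4(x - 4)(x - 3)(x - 2) = 0 at x ∈ {2, 3, 4}; ∂F/∂y = -30y(y - 1)(y + 1)(y + 2) = 0 at y ∈ {-2, -1, 0, 1}.
The Hessian is diagonal: diag(F_xx, F_yy). Second derivatives: F_xx(2)=8, F_xx(3)=-4, F_xx(4)=8; F_yy(-2)=180, F_yy(-1)=-60, F_yy(0)=60, F_yy(1)=-180.
Saddle points occur where the two diagonal entries have opposite signs: (2, -1), (2, 1), (3, -2), (3, 0), (4, -1), (4, 1). Count: 6.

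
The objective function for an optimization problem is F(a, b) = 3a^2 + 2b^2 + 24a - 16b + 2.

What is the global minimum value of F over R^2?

F(a,b) separates as P(a) + Q(b) + 2, so its minimum is min P + min Q + 2.
P'(a) = 6a + 24 vanishes at a ∈ {-4}; Q'(b) = 4b - 16 vanishes at b ∈ {4}.
Local minima of P (where P''>0): P(-4)=-48. Local minima of Q: Q(4)=-32.
So the global minimum of F is P(-4) + Q(4) + 2 = -48 − 32 + 2 = -78, attained at (-4, 4).

-78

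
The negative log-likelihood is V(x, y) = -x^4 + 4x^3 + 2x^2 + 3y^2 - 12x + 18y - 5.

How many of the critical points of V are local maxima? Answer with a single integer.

0

V separates as a function of x plus a function of y, so ∇V=0 decouples.
∂V/∂x = -4(x - 3)(x - 1)(x + 1) = 0 at x ∈ {-1, 1, 3}; ∂V/∂y = 6(y + 3) = 0 at y ∈ {-3}.
The Hessian is diagonal: diag(V_xx, V_yy). Second derivatives: V_xx(-1)=-32, V_xx(1)=16, V_xx(3)=-32; V_yy(-3)=6.
Local maxima occur where both diagonal entries negative: none. Count: 0.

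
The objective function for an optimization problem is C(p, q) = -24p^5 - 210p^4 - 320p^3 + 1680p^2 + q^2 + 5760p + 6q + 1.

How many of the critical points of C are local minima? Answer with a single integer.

2

C separates as a function of p plus a function of q, so ∇C=0 decouples.
∂C/∂p = -120(p - 2)(p + 2)(p + 3)(p + 4) = 0 at p ∈ {-4, -3, -2, 2}; ∂C/∂q = 2(q + 3) = 0 at q ∈ {-3}.
The Hessian is diagonal: diag(C_pp, C_qq). Second derivatives: C_pp(-4)=1440, C_pp(-3)=-600, C_pp(-2)=960, C_pp(2)=-14400; C_qq(-3)=2.
Local minima occur where both diagonal entries positive: (-4, -3), (-2, -3). Count: 2.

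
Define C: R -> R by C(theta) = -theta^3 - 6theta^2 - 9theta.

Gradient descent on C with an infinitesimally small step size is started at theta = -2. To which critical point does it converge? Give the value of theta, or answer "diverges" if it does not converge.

C'(theta) = -3(theta + 1)(theta + 3), so C'(-2) = 3.
Gradient descent moves in the -C' direction, i.e. theta is decreasing.
The nearest critical point in that direction is theta = -3, where C'' = 6 > 0 (a local minimum). The iterate converges there.

-3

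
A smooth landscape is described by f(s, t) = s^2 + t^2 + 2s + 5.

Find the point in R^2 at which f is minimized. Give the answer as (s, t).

(-1, 0)

f(s,t) separates as P(s) + Q(t) + 5, so its minimum is min P + min Q + 5.
P'(s) = 2s + 2 vanishes at s ∈ {-1}; Q'(t) = 2t vanishes at t ∈ {0}.
Local minima of P (where P''>0): P(-1)=-1. Local minima of Q: Q(0)=0.
So the global minimum of f is P(-1) + Q(0) + 5 = -1 + 0 + 5 = 4, attained at (-1, 0).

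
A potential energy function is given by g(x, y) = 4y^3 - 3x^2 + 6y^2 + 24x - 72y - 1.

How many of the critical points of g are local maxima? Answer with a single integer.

1

g separates as a function of x plus a function of y, so ∇g=0 decouples.
∂g/∂x = -6(x - 4) = 0 at x ∈ {4}; ∂g/∂y = 12(y - 2)(y + 3) = 0 at y ∈ {-3, 2}.
The Hessian is diagonal: diag(g_xx, g_yy). Second derivatives: g_xx(4)=-6; g_yy(-3)=-60, g_yy(2)=60.
Local maxima occur where both diagonal entries negative: (4, -3). Count: 1.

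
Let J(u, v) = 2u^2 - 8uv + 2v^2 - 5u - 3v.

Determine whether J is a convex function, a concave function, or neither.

J is quadratic, so its Hessian is the constant matrix H = [[4, -8], [-8, 4]].
det(H) = -48, tr(H) = 8.
det(H) < 0, so H is indefinite: neither convex nor concave.

neither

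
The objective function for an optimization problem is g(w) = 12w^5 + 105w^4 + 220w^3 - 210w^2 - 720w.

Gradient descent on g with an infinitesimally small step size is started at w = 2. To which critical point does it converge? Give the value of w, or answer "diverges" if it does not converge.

1

g'(w) = 60(w - 1)(w + 1)(w + 3)(w + 4), so g'(2) = 5400.
Gradient descent moves in the -g' direction, i.e. w is decreasing.
The nearest critical point in that direction is w = 1, where g'' = 2400 > 0 (a local minimum). The iterate converges there.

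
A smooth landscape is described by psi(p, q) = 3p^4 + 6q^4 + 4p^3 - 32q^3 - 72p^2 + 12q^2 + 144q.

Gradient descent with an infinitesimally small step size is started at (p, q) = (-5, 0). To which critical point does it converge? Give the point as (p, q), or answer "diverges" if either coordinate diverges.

psi is separable, so gradient descent decouples: p follows -∂psi/∂p, q follows -∂psi/∂q.
∂psi/∂p = 12p(p - 3)(p + 4); at p=-5 this is -480, so p increases.
∂psi/∂q = 24(q - 3)(q - 2)(q + 1); at q=0 this is 144, so q decreases.
p converges to its nearest critical value -4 (a local min of the p-part); q converges to -1. The iterate converges to (-4, -1).

(-4, -1)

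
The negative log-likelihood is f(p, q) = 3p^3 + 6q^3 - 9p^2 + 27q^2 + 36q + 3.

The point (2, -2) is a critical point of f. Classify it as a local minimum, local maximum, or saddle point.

The mixed partial ∂²f/∂p∂q is 0, so the Hessian at any point is diag(f_pp, f_qq) = diag(18(p - 1), 18(2q + 3)).
At (2, -2): H = diag(18, -18).
The eigenvalues have opposite signs, so H is indefinite: a saddle point.

saddle point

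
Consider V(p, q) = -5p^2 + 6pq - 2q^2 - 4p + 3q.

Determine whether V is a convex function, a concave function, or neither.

concave

V is quadratic, so its Hessian is the constant matrix H = [[-10, 6], [6, -4]].
det(H) = 4, tr(H) = -14.
det(H) > 0 and tr(H) < 0, so H is negative definite everywhere: concave.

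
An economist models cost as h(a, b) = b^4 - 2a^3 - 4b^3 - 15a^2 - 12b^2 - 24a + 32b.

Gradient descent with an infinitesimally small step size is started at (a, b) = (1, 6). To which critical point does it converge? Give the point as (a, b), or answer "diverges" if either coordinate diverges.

diverges

h is separable, so gradient descent decouples: a follows -∂h/∂a, b follows -∂h/∂b.
∂h/∂a = -6(a + 1)(a + 4); at a=1 this is -60, so a increases.
∂h/∂b = 4(b - 4)(b - 1)(b + 2); at b=6 this is 320, so b decreases.
The a-coordinate has no critical point in that direction and runs off to infinity.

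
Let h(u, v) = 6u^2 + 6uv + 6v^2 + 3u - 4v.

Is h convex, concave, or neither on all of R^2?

h is quadratic, so its Hessian is the constant matrix H = [[12, 6], [6, 12]].
det(H) = 108, tr(H) = 24.
det(H) > 0 and tr(H) > 0, so H is positive definite everywhere: convex.

convex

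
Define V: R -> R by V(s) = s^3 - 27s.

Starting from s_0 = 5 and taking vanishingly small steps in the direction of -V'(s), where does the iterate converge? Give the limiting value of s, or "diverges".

V'(s) = 3(s - 3)(s + 3), so V'(5) = 48.
Gradient descent moves in the -V' direction, i.e. s is decreasing.
The nearest critical point in that direction is s = 3, where V'' = 18 > 0 (a local minimum). The iterate converges there.

3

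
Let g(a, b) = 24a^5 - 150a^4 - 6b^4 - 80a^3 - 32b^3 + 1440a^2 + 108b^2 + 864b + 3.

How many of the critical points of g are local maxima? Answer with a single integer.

4

g separates as a function of a plus a function of b, so ∇g=0 decouples.
∂g/∂a = 120a(a - 4)(a - 3)(a + 2) = 0 at a ∈ {-2, 0, 3, 4}; ∂g/∂b = -24(b - 3)(b + 3)(b + 4) = 0 at b ∈ {-4, -3, 3}.
The Hessian is diagonal: diag(g_aa, g_bb). Second derivatives: g_aa(-2)=-7200, g_aa(0)=2880, g_aa(3)=-1800, g_aa(4)=2880; g_bb(-4)=-168, g_bb(-3)=144, g_bb(3)=-1008.
Local maxima occur where both diagonal entries negative: (-2, -4), (-2, 3), (3, -4), (3, 3). Count: 4.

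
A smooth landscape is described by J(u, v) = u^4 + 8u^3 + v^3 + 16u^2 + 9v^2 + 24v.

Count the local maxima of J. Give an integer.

1

J separates as a function of u plus a function of v, so ∇J=0 decouples.
∂J/∂u = 4u(u + 2)(u + 4) = 0 at u ∈ {-4, -2, 0}; ∂J/∂v = 3(v + 2)(v + 4) = 0 at v ∈ {-4, -2}.
The Hessian is diagonal: diag(J_uu, J_vv). Second derivatives: J_uu(-4)=32, J_uu(-2)=-16, J_uu(0)=32; J_vv(-4)=-6, J_vv(-2)=6.
Local maxima occur where both diagonal entries negative: (-2, -4). Count: 1.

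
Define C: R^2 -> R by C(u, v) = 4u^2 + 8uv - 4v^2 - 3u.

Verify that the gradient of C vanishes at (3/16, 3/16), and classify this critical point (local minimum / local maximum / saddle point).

saddle point

∇C = (8u + 8v - 3, 8u - 8v); substituting (3/16, 3/16) gives ∇C = (0, 0), so (3/16, 3/16) is indeed a critical point.
The Hessian of C is constant: H = [[8, 8], [8, -8]].
det(H) = 8·(-8) − 8² = -128.
Since det(H) < 0, H is indefinite and the critical point is a saddle point.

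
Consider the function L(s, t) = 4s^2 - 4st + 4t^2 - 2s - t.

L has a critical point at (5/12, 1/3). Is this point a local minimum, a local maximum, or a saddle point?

The Hessian of L is constant: H = [[8, -4], [-4, 8]].
det(H) = 8·8 − (-4)² = 48.
det(H) > 0 and tr(H) = 16 > 0, so H is positive definite and the point is a local minimum.

local minimum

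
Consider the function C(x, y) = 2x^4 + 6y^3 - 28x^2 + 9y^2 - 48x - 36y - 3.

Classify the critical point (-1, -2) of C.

The mixed partial ∂²C/∂x∂y is 0, so the Hessian at any point is diag(C_xx, C_yy) = diag(8(3x^2 - 7), 18(2y + 1)).
At (-1, -2): H = diag(-32, -54).
Both eigenvalues are negative, so H is negative definite: a local maximum.

local maximum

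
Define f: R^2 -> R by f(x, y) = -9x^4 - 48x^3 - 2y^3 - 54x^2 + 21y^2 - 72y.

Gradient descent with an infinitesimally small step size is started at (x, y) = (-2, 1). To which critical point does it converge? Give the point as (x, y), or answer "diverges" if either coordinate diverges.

f is separable, so gradient descent decouples: x follows -∂f/∂x, y follows -∂f/∂y.
∂f/∂x = -36x(x + 1)(x + 3); at x=-2 this is -72, so x increases.
∂f/∂y = -6(y - 4)(y - 3); at y=1 this is -36, so y increases.
x converges to its nearest critical value -1 (a local min of the x-part); y converges to 3. The iterate converges to (-1, 3).

(-1, 3)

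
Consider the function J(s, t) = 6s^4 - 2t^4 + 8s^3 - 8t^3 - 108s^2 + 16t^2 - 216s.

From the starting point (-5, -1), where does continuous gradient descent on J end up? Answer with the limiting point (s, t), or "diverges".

(-3, 0)

J is separable, so gradient descent decouples: s follows -∂J/∂s, t follows -∂J/∂t.
∂J/∂s = 24(s - 3)(s + 1)(s + 3); at s=-5 this is -1536, so s increases.
∂J/∂t = -8t(t - 1)(t + 4); at t=-1 this is -48, so t increases.
s converges to its nearest critical value -3 (a local min of the s-part); t converges to 0. The iterate converges to (-3, 0).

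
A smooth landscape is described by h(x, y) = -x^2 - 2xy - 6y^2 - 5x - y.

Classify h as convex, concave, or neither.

concave

h is quadratic, so its Hessian is the constant matrix H = [[-2, -2], [-2, -12]].
det(H) = 20, tr(H) = -14.
det(H) > 0 and tr(H) < 0, so H is negative definite everywhere: concave.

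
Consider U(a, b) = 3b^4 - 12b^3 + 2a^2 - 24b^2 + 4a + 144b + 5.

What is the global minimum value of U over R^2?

U(a,b) separates as P(a) + Q(b) + 5, so its minimum is min P + min Q + 5.
P'(a) = 4a + 4 vanishes at a ∈ {-1}; Q'(b) = 12(b - 3)(b - 2)(b + 2) vanishes at b ∈ {-2, 2, 3}.
Local minima of P (where P''>0): P(-1)=-2. Local minima of Q: Q(-2)=-240, Q(3)=135.
So the global minimum of U is P(-1) + Q(-2) + 5 = -2 − 240 + 5 = -237, attained at (-1, -2).

-237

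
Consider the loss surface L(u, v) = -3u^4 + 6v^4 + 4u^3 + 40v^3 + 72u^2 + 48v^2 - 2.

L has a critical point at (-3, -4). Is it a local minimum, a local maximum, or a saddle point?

The mixed partial ∂²L/∂u∂v is 0, so the Hessian at any point is diag(L_uu, L_vv) = diag(12(-3u^2 + 2u + 12), 24(3v^2 + 10v + 4)).
At (-3, -4): H = diag(-252, 288).
The eigenvalues have opposite signs, so H is indefinite: a saddle point.

saddle point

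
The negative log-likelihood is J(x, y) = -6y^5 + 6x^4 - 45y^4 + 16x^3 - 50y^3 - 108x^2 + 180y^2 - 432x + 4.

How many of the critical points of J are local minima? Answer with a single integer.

J separates as a function of x plus a function of y, so ∇J=0 decouples.
∂J/∂x = 24(x - 3)(x + 2)(x + 3) = 0 at x ∈ {-3, -2, 3}; ∂J/∂y = -30y(y - 1)(y + 3)(y + 4) = 0 at y ∈ {-4, -3, 0, 1}.
The Hessian is diagonal: diag(J_xx, J_yy). Second derivatives: J_xx(-3)=144, J_xx(-2)=-120, J_xx(3)=720; J_yy(-4)=600, J_yy(-3)=-360, J_yy(0)=360, J_yy(1)=-600.
Local minima occur where both diagonal entries positive: (-3, -4), (-3, 0), (3, -4), (3, 0). Count: 4.

4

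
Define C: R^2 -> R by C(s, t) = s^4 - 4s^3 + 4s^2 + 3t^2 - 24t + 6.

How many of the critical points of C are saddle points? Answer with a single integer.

1

C separates as a function of s plus a function of t, so ∇C=0 decouples.
∂C/∂s = 4s(s - 2)(s - 1) = 0 at s ∈ {0, 1, 2}; ∂C/∂t = 6(t - 4) = 0 at t ∈ {4}.
The Hessian is diagonal: diag(C_ss, C_tt). Second derivatives: C_ss(0)=8, C_ss(1)=-4, C_ss(2)=8; C_tt(4)=6.
Saddle points occur where the two diagonal entries have opposite signs: (1, 4). Count: 1.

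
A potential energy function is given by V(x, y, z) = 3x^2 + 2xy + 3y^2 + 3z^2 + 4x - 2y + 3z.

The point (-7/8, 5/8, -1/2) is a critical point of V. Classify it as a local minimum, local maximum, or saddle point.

The Hessian is constant: H = [[6, 2, 0], [2, 6, 0], [0, 0, 6]].
Leading principal minors: Δ₁ = 6, Δ₂ = 32, Δ₃ = 192.
All leading minors are positive, so H is positive definite: a local minimum.

local minimum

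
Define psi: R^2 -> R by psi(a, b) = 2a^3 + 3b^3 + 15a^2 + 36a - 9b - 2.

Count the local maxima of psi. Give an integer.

psi separates as a function of a plus a function of b, so ∇psi=0 decouples.
∂psi/∂a = 6(a + 2)(a + 3) = 0 at a ∈ {-3, -2}; ∂psi/∂b = 9(b - 1)(b + 1) = 0 at b ∈ {-1, 1}.
The Hessian is diagonal: diag(psi_aa, psi_bb). Second derivatives: psi_aa(-3)=-6, psi_aa(-2)=6; psi_bb(-1)=-18, psi_bb(1)=18.
Local maxima occur where both diagonal entries negative: (-3, -1). Count: 1.

1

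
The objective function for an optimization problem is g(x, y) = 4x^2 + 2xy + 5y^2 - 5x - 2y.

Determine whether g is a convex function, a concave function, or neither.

convex

g is quadratic, so its Hessian is the constant matrix H = [[8, 2], [2, 10]].
det(H) = 76, tr(H) = 18.
det(H) > 0 and tr(H) > 0, so H is positive definite everywhere: convex.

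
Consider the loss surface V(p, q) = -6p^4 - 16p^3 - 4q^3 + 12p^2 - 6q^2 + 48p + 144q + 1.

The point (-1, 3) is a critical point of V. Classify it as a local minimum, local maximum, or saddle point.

saddle point

The mixed partial ∂²V/∂p∂q is 0, so the Hessian at any point is diag(V_pp, V_qq) = diag(24(-3p^2 - 4p + 1), -12(2q + 1)).
At (-1, 3): H = diag(48, -84).
The eigenvalues have opposite signs, so H is indefinite: a saddle point.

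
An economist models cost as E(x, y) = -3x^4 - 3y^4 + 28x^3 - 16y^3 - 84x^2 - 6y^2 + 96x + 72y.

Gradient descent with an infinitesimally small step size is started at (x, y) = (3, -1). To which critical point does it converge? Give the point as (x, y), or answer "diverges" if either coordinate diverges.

E is separable, so gradient descent decouples: x follows -∂E/∂x, y follows -∂E/∂y.
∂E/∂x = -12(x - 4)(x - 2)(x - 1); at x=3 this is 24, so x decreases.
∂E/∂y = -12(y - 1)(y + 2)(y + 3); at y=-1 this is 48, so y decreases.
x converges to its nearest critical value 2 (a local min of the x-part); y converges to -2. The iterate converges to (2, -2).

(2, -2)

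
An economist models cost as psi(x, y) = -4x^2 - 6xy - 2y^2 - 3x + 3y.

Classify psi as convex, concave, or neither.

neither

psi is quadratic, so its Hessian is the constant matrix H = [[-8, -6], [-6, -4]].
det(H) = -4, tr(H) = -12.
det(H) < 0, so H is indefinite: neither convex nor concave.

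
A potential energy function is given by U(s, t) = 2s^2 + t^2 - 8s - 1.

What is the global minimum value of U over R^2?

-9

U(s,t) separates as P(s) + Q(t) − 1, so its minimum is min P + min Q − 1.
P'(s) = 4s - 8 vanishes at s ∈ {2}; Q'(t) = 2t vanishes at t ∈ {0}.
Local minima of P (where P''>0): P(2)=-8. Local minima of Q: Q(0)=0.
So the global minimum of U is P(2) + Q(0) − 1 = -8 + 0 − 1 = -9, attained at (2, 0).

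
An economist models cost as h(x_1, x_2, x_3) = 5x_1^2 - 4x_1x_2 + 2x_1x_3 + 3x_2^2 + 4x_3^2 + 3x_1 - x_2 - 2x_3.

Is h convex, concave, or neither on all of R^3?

convex

h is quadratic, so its Hessian is the constant matrix H = [[10, -4, 2], [-4, 6, 0], [2, 0, 8]].
Leading principal minors: 10, 44, 328.
All positive ⇒ H ≻ 0 ⇒ convex.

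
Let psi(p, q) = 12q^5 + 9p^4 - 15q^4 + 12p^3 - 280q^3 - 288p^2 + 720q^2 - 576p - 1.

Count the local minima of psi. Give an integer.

4

psi separates as a function of p plus a function of q, so ∇psi=0 decouples.
∂psi/∂p = 36(p - 4)(p + 1)(p + 4) = 0 at p ∈ {-4, -1, 4}; ∂psi/∂q = 60q(q - 3)(q - 2)(q + 4) = 0 at q ∈ {-4, 0, 2, 3}.
The Hessian is diagonal: diag(psi_pp, psi_qq). Second derivatives: psi_pp(-4)=864, psi_pp(-1)=-540, psi_pp(4)=1440; psi_qq(-4)=-10080, psi_qq(0)=1440, psi_qq(2)=-720, psi_qq(3)=1260.
Local minima occur where both diagonal entries positive: (-4, 0), (-4, 3), (4, 0), (4, 3). Count: 4.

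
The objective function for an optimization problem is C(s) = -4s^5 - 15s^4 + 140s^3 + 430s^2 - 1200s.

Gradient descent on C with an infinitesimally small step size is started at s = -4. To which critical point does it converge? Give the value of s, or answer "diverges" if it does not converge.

-5

C'(s) = -20(s - 4)(s - 1)(s + 3)(s + 5), so C'(-4) = 800.
Gradient descent moves in the -C' direction, i.e. s is decreasing.
The nearest critical point in that direction is s = -5, where C'' = 2160 > 0 (a local minimum). The iterate converges there.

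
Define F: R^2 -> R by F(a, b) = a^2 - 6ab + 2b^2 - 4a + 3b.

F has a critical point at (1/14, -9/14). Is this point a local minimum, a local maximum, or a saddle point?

The Hessian of F is constant: H = [[2, -6], [-6, 4]].
det(H) = 2·4 − (-6)² = -28.
Since det(H) < 0, H is indefinite and the critical point is a saddle point.

saddle point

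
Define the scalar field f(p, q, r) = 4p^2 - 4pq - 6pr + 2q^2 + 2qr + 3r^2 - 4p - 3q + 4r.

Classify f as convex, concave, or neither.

f is quadratic, so its Hessian is the constant matrix H = [[8, -4, -6], [-4, 4, 2], [-6, 2, 6]].
Leading principal minors: 8, 16, 16.
All positive ⇒ H ≻ 0 ⇒ convex.

convex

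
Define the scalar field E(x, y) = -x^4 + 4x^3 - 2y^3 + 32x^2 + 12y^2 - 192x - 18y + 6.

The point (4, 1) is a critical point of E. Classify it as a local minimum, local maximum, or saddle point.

The mixed partial ∂²E/∂x∂y is 0, so the Hessian at any point is diag(E_xx, E_yy) = diag(4(-3x^2 + 6x + 16), 12(-y + 2)).
At (4, 1): H = diag(-32, 12).
The eigenvalues have opposite signs, so H is indefinite: a saddle point.

saddle point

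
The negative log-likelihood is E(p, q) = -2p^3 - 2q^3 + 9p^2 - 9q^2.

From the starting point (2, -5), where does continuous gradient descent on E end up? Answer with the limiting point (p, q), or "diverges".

E is separable, so gradient descent decouples: p follows -∂E/∂p, q follows -∂E/∂q.
∂E/∂p = -6p(p - 3); at p=2 this is 12, so p decreases.
∂E/∂q = -6q(q + 3); at q=-5 this is -60, so q increases.
p converges to its nearest critical value 0 (a local min of the p-part); q converges to -3. The iterate converges to (0, -3).

(0, -3)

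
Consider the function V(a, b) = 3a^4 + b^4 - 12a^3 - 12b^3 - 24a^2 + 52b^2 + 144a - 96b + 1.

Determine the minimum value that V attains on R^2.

-303

V(a,b) separates as P(a) + Q(b) + 1, so its minimum is min P + min Q + 1.
P'(a) = 12(a - 3)(a - 2)(a + 2) vanishes at a ∈ {-2, 2, 3}; Q'(b) = 4(b - 4)(b - 3)(b - 2) vanishes at b ∈ {2, 3, 4}.
Local minima of P (where P''>0): P(-2)=-240, P(3)=135. Local minima of Q: Q(2)=-64, Q(4)=-64.
So the global minimum of V is P(-2) + Q(2) + 1 = -240 − 64 + 1 = -303, attained at (-2, 2).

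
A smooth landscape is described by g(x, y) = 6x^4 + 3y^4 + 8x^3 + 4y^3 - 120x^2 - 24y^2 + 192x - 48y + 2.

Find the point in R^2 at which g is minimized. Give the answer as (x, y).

(-4, 2)

g(x,y) separates as P(x) + Q(y) + 2, so its minimum is min P + min Q + 2.
P'(x) = 24(x - 2)(x - 1)(x + 4) vanishes at x ∈ {-4, 1, 2}; Q'(y) = 12(y - 2)(y + 1)(y + 2) vanishes at y ∈ {-2, -1, 2}.
Local minima of P (where P''>0): P(-4)=-1664, P(2)=64. Local minima of Q: Q(-2)=16, Q(2)=-112.
So the global minimum of g is P(-4) + Q(2) + 2 = -1664 − 112 + 2 = -1774, attained at (-4, 2).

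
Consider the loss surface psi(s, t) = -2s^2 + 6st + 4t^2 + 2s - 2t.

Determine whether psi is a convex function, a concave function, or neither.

neither

psi is quadratic, so its Hessian is the constant matrix H = [[-4, 6], [6, 8]].
det(H) = -68, tr(H) = 4.
det(H) < 0, so H is indefinite: neither convex nor concave.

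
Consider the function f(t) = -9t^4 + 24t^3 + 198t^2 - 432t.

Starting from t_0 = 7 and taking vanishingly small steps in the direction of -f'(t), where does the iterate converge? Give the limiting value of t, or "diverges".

diverges

f'(t) = -36(t - 4)(t - 1)(t + 3), so f'(7) = -6480.
Gradient descent moves in the -f' direction, i.e. t is increasing.
There is no critical point above t=7, and f' keeps the same sign, so the iterate runs off to +∞.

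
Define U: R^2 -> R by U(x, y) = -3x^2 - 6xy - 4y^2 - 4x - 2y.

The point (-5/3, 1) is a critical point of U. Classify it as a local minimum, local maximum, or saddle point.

local maximum

The Hessian of U is constant: H = [[-6, -6], [-6, -8]].
det(H) = (-6)·(-8) − (-6)² = 12.
det(H) > 0 and tr(H) = -14 < 0, so H is negative definite and the point is a local maximum.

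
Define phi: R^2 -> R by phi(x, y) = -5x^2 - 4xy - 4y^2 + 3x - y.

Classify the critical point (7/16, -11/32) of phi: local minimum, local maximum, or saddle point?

local maximum

The Hessian of phi is constant: H = [[-10, -4], [-4, -8]].
det(H) = (-10)·(-8) − (-4)² = 64.
det(H) > 0 and tr(H) = -18 < 0, so H is negative definite and the point is a local maximum.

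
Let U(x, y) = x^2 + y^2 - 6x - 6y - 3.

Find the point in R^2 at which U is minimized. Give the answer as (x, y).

(3, 3)

U(x,y) separates as P(x) + Q(y) − 3, so its minimum is min P + min Q − 3.
P'(x) = 2x - 6 vanishes at x ∈ {3}; Q'(y) = 2y - 6 vanishes at y ∈ {3}.
Local minima of P (where P''>0): P(3)=-9. Local minima of Q: Q(3)=-9.
So the global minimum of U is P(3) + Q(3) − 3 = -9 − 9 − 3 = -21, attained at (3, 3).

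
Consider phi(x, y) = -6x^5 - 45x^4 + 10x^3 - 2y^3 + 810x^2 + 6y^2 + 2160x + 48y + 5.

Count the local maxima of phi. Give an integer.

phi separates as a function of x plus a function of y, so ∇phi=0 decouples.
∂phi/∂x = -30(x - 3)(x + 2)(x + 3)(x + 4) = 0 at x ∈ {-4, -3, -2, 3}; ∂phi/∂y = -6(y - 4)(y + 2) = 0 at y ∈ {-2, 4}.
The Hessian is diagonal: diag(phi_xx, phi_yy). Second derivatives: phi_xx(-4)=420, phi_xx(-3)=-180, phi_xx(-2)=300, phi_xx(3)=-6300; phi_yy(-2)=36, phi_yy(4)=-36.
Local maxima occur where both diagonal entries negative: (-3, 4), (3, 4). Count: 2.

2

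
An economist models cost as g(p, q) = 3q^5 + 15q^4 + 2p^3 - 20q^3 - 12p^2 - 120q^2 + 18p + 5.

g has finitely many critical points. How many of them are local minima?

g separates as a function of p plus a function of q, so ∇g=0 decouples.
∂g/∂p = 6(p - 3)(p - 1) = 0 at p ∈ {1, 3}; ∂g/∂q = 15q(q - 2)(q + 2)(q + 4) = 0 at q ∈ {-4, -2, 0, 2}.
The Hessian is diagonal: diag(g_pp, g_qq). Second derivatives: g_pp(1)=-12, g_pp(3)=12; g_qq(-4)=-720, g_qq(-2)=240, g_qq(0)=-240, g_qq(2)=720.
Local minima occur where both diagonal entries positive: (3, -2), (3, 2). Count: 2.

2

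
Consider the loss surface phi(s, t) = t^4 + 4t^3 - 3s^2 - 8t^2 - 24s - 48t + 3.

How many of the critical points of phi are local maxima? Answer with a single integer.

phi separates as a function of s plus a function of t, so ∇phi=0 decouples.
∂phi/∂s = -6(s + 4) = 0 at s ∈ {-4}; ∂phi/∂t = 4(t - 2)(t + 2)(t + 3) = 0 at t ∈ {-3, -2, 2}.
The Hessian is diagonal: diag(phi_ss, phi_tt). Second derivatives: phi_ss(-4)=-6; phi_tt(-3)=20, phi_tt(-2)=-16, phi_tt(2)=80.
Local maxima occur where both diagonal entries negative: (-4, -2). Count: 1.

1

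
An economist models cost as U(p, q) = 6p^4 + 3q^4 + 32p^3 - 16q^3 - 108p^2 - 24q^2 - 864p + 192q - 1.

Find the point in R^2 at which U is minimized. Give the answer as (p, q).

(3, -2)

U(p,q) separates as A(p) + B(q) − 1, so its minimum is min A + min B − 1.
A'(p) = 24(p - 3)(p + 3)(p + 4) vanishes at p ∈ {-4, -3, 3}; B'(q) = 12(q - 4)(q - 2)(q + 2) vanishes at q ∈ {-2, 2, 4}.
Local minima of A (where A''>0): A(-4)=1216, A(3)=-2214. Local minima of B: B(-2)=-304, B(4)=128.
So the global minimum of U is A(3) + B(-2) − 1 = -2214 − 304 − 1 = -2519, attained at (3, -2).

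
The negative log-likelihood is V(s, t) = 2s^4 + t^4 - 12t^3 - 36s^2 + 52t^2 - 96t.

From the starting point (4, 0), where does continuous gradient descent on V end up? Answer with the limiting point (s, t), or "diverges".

V is separable, so gradient descent decouples: s follows -∂V/∂s, t follows -∂V/∂t.
∂V/∂s = 8s(s - 3)(s + 3); at s=4 this is 224, so s decreases.
∂V/∂t = 4(t - 4)(t - 3)(t - 2); at t=0 this is -96, so t increases.
s converges to its nearest critical value 3 (a local min of the s-part); t converges to 2. The iterate converges to (3, 2).

(3, 2)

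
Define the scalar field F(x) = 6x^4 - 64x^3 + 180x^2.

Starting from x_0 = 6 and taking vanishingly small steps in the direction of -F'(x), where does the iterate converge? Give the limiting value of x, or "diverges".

5

F'(x) = 24x(x - 5)(x - 3), so F'(6) = 432.
Gradient descent moves in the -F' direction, i.e. x is decreasing.
The nearest critical point in that direction is x = 5, where F'' = 240 > 0 (a local minimum). The iterate converges there.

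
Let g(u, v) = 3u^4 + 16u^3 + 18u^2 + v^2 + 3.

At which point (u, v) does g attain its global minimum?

g(u,v) separates as P(u) + Q(v) + 3, so its minimum is min P + min Q + 3.
P'(u) = 12u(u + 1)(u + 3) vanishes at u ∈ {-3, -1, 0}; Q'(v) = 2v vanishes at v ∈ {0}.
Local minima of P (where P''>0): P(-3)=-27, P(0)=0. Local minima of Q: Q(0)=0.
So the global minimum of g is P(-3) + Q(0) + 3 = -27 + 0 + 3 = -24, attained at (-3, 0).

(-3, 0)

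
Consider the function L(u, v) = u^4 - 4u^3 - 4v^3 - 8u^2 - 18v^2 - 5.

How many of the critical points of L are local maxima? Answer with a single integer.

1

L separates as a function of u plus a function of v, so ∇L=0 decouples.
∂L/∂u = 4u(u - 4)(u + 1) = 0 at u ∈ {-1, 0, 4}; ∂L/∂v = -12v(v + 3) = 0 at v ∈ {-3, 0}.
The Hessian is diagonal: diag(L_uu, L_vv). Second derivatives: L_uu(-1)=20, L_uu(0)=-16, L_uu(4)=80; L_vv(-3)=36, L_vv(0)=-36.
Local maxima occur where both diagonal entries negative: (0, 0). Count: 1.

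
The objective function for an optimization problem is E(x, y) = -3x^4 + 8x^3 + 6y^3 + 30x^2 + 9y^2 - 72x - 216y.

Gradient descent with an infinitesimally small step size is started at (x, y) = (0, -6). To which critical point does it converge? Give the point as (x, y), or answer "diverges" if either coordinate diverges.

diverges

E is separable, so gradient descent decouples: x follows -∂E/∂x, y follows -∂E/∂y.
∂E/∂x = -12(x - 3)(x - 1)(x + 2); at x=0 this is -72, so x increases.
∂E/∂y = 18(y - 3)(y + 4); at y=-6 this is 324, so y decreases.
The y-coordinate has no critical point in that direction and runs off to infinity.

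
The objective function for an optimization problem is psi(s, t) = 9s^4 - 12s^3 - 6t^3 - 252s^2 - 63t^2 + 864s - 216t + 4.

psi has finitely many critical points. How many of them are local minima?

2

psi separates as a function of s plus a function of t, so ∇psi=0 decouples.
∂psi/∂s = 36(s - 3)(s - 2)(s + 4) = 0 at s ∈ {-4, 2, 3}; ∂psi/∂t = -18(t + 3)(t + 4) = 0 at t ∈ {-4, -3}.
The Hessian is diagonal: diag(psi_ss, psi_tt). Second derivatives: psi_ss(-4)=1512, psi_ss(2)=-216, psi_ss(3)=252; psi_tt(-4)=18, psi_tt(-3)=-18.
Local minima occur where both diagonal entries positive: (-4, -4), (3, -4). Count: 2.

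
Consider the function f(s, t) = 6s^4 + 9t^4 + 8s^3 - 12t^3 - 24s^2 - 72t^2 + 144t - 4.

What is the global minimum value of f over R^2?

-404

f(s,t) separates as P(s) + Q(t) − 4, so its minimum is min P + min Q − 4.
P'(s) = 24s(s - 1)(s + 2) vanishes at s ∈ {-2, 0, 1}; Q'(t) = 36(t - 2)(t - 1)(t + 2) vanishes at t ∈ {-2, 1, 2}.
Local minima of P (where P''>0): P(-2)=-64, P(1)=-10. Local minima of Q: Q(-2)=-336, Q(2)=48.
So the global minimum of f is P(-2) + Q(-2) − 4 = -64 − 336 − 4 = -404, attained at (-2, -2).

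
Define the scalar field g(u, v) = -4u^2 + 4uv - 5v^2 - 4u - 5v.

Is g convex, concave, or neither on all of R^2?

concave

g is quadratic, so its Hessian is the constant matrix H = [[-8, 4], [4, -10]].
det(H) = 64, tr(H) = -18.
det(H) > 0 and tr(H) < 0, so H is negative definite everywhere: concave.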